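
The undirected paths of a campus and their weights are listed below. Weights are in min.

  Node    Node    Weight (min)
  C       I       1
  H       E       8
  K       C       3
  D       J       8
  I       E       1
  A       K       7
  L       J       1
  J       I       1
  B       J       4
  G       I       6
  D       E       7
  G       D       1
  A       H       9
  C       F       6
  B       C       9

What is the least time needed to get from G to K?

10 min

Running Dijkstra from G:
G: 0
D: 1  (via G)
I: 6  (via G)
C: 7  (via I)
E: 7  (via I)
J: 7  (via I)
L: 8  (via J)
K: 10  (via C)
Shortest route: G–I–C–K = 10 min.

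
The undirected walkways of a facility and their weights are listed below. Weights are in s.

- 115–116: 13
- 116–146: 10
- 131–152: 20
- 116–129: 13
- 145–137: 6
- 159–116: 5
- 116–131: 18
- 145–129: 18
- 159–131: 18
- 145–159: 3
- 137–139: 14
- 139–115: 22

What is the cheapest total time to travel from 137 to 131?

27 s

Enumerating some paths:
137–145–129–116–131: 6+18+13+18 = 55
137–145–159–116–131: 6+3+5+18 = 32
137–145–159–131: 6+3+18 = 27
Cheapest is 137–145–159–131 at 27 s.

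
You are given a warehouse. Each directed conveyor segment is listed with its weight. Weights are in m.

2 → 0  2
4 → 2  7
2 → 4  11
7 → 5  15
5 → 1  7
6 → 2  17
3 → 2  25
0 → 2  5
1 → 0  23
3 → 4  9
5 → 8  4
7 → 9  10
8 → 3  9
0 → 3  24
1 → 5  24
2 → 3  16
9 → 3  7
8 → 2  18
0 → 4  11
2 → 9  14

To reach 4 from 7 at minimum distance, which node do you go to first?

Enumerating some paths:
7 → 5 → 8 → 2 → 4: 15+4+18+11 = 48
7 → 9 → 3 → 4: 10+7+9 = 26
7 → 5 → 8 → 3 → 4: 15+4+9+9 = 37
Cheapest is 7 → 9 → 3 → 4 at 26 m.
So from 7 the first move is to 9.

9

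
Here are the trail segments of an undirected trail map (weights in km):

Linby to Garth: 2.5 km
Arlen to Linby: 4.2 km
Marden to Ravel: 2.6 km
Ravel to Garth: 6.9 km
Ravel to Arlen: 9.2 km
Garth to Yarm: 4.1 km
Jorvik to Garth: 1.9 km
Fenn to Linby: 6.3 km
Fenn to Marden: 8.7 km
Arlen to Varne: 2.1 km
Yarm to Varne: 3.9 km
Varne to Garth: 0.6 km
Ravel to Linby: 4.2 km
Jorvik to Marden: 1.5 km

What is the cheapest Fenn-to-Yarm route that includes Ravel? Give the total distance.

Best Fenn to Ravel: Fenn–Linby–Ravel costing 10.5
Best Ravel to Yarm: Ravel–Marden–Jorvik–Garth–Yarm costing 10.1
Total via Ravel: 10.5 + 10.1 = 20.6 km.

20.6 km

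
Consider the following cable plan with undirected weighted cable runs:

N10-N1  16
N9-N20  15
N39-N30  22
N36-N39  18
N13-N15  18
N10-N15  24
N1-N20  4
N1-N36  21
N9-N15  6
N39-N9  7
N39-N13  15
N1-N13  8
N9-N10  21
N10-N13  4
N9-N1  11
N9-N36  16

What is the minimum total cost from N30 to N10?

Compare a few routes:
N30 - N39 - N9 - N10: 22+7+21 = 50
N30 - N39 - N13 - N10: 22+15+4 = 41
The minimum is 41 via N30 - N39 - N13 - N10.

41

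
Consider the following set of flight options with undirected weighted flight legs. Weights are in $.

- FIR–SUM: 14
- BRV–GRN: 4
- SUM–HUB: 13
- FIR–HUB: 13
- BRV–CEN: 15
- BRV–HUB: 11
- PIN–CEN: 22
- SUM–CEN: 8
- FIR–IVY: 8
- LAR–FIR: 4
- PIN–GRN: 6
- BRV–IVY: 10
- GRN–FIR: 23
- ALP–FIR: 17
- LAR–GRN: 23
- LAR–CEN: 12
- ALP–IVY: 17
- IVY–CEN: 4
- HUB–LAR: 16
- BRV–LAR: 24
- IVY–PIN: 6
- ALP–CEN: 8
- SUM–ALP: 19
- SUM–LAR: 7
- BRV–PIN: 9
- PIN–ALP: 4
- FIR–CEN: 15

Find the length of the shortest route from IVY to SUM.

Compare a few routes:
IVY - CEN - LAR - SUM: 4+12+7 = 23
IVY - CEN - SUM: 4+8 = 12
IVY - FIR - SUM: 8+14 = 22
IVY - FIR - LAR - SUM: 8+4+7 = 19
The minimum is $12 via IVY - CEN - SUM.

$12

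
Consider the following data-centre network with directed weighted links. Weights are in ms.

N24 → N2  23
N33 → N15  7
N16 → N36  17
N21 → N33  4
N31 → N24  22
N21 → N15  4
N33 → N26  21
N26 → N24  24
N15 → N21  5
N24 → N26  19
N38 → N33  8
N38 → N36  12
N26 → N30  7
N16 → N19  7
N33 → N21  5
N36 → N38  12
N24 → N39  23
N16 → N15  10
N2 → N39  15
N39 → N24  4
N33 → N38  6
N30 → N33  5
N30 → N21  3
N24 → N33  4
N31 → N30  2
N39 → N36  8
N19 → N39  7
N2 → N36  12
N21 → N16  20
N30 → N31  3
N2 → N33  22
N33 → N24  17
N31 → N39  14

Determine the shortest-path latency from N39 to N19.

Settle nodes by increasing distance from N39:
N39: 0
N24: 4  (via N39)
N33: 8  (via N24)
N36: 8  (via N39)
N21: 13  (via N33)
N38: 14  (via N33)
N15: 15  (via N33)
N26: 23  (via N24)
N2: 27  (via N24)
N30: 30  (via N26)
N31: 33  (via N30)
N16: 33  (via N21)
N19: 40  (via N16)
Shortest route: N39 → N24 → N33 → N21 → N16 → N19 = 40 ms.

40 ms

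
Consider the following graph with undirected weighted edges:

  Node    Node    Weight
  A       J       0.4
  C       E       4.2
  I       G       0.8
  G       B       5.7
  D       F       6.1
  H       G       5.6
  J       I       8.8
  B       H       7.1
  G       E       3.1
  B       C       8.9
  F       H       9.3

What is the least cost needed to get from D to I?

21.8

Enumerating some paths:
D–F–H–G–I: 6.1+9.3+5.6+0.8 = 21.8
D–F–H–B–G–I: 6.1+9.3+7.1+5.7+0.8 = 29
The minimum is 21.8 via D–F–H–G–I.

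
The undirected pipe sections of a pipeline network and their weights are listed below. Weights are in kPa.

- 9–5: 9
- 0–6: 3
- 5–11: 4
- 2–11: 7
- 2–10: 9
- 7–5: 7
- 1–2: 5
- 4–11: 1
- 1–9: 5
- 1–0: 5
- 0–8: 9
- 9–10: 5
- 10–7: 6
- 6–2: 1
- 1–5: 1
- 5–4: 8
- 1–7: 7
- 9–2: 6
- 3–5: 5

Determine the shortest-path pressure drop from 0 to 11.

10 kPa

Candidate routes:
0–6–2–1–5–11: 3+1+5+1+4 = 14
0–6–2–11: 3+1+7 = 11
0–1–5–11: 5+1+4 = 10
0–1–5–4–11: 5+1+8+1 = 15
The minimum is 10 kPa via 0–1–5–11.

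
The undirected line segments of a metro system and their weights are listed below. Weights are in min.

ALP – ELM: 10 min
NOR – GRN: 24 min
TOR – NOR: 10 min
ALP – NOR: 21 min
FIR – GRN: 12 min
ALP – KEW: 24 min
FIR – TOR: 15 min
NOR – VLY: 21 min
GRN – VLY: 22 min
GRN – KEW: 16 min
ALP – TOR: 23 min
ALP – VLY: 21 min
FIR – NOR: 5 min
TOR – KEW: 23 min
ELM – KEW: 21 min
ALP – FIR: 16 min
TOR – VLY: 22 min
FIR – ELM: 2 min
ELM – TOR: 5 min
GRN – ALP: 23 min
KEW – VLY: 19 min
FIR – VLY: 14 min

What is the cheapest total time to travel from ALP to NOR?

Candidate routes:
ALP–FIR–NOR: 16+5 = 21
ALP–NOR: 21 = 21
ALP–ELM–FIR–NOR: 10+2+5 = 17
Cheapest is ALP–ELM–FIR–NOR at 17 min.

17 min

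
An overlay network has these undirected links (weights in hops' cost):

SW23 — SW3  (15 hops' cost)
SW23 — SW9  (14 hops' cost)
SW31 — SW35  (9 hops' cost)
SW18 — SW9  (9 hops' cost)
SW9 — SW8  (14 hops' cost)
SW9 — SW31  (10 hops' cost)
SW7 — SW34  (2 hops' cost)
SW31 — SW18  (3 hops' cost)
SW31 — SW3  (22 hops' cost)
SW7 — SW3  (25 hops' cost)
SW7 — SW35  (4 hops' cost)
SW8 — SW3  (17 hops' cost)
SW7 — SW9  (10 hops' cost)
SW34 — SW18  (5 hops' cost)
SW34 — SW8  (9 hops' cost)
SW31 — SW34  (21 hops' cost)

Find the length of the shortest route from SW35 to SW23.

Settle nodes by increasing distance from SW35:
SW35: 0
SW7: 4  (via SW35)
SW34: 6  (via SW7)
SW31: 9  (via SW35)
SW18: 11  (via SW34)
SW9: 14  (via SW7)
SW8: 15  (via SW34)
SW23: 28  (via SW9)
Shortest route: SW35 → SW7 → SW9 → SW23 = 28 hops' cost.

28 hops' cost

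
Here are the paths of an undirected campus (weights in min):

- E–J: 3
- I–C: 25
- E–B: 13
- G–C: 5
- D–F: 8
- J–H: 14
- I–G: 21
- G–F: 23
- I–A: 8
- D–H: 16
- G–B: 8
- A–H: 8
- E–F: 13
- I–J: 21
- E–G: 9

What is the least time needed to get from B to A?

37 min

Candidate routes:
B → G → I → A: 8+21+8 = 37
B → E → J → H → A: 13+3+14+8 = 38
Cheapest is B → G → I → A at 37 min.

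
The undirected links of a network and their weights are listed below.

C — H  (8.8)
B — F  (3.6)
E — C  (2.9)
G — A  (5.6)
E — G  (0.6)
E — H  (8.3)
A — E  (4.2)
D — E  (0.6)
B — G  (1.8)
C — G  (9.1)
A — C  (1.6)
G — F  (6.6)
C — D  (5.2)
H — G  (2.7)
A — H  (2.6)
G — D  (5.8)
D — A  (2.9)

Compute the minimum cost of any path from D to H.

3.9

Settle nodes by increasing distance from D:
D: 0
E: 0.6  (via D)
G: 1.2  (via E)
A: 2.9  (via D)
B: 3  (via G)
C: 3.5  (via E)
H: 3.9  (via G)
Shortest route: D → E → G → H = 3.9.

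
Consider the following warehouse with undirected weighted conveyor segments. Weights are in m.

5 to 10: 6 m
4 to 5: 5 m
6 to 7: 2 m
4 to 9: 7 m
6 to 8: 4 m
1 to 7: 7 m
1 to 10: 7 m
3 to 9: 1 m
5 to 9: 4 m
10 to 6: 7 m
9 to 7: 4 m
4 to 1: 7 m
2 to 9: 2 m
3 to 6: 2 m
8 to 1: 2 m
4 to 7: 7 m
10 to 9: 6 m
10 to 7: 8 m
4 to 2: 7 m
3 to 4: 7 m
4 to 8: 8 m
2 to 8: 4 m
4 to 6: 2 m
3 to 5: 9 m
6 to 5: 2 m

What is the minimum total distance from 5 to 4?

4 m

Settle nodes by increasing distance from 5:
5: 0
6: 2  (via 5)
3: 4  (via 6)
4: 4  (via 6)
Shortest route: 5–6–4 = 4 m.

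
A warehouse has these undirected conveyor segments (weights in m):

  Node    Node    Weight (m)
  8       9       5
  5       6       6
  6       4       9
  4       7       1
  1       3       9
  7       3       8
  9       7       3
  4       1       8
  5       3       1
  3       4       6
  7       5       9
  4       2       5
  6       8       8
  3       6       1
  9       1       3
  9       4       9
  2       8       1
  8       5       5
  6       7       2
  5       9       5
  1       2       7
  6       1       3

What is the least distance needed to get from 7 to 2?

6 m

Running Dijkstra from 7:
7: 0
4: 1  (via 7)
6: 2  (via 7)
3: 3  (via 6)
9: 3  (via 7)
5: 4  (via 3)
1: 5  (via 6)
2: 6  (via 4)
Shortest route: 7 → 4 → 2 = 6 m.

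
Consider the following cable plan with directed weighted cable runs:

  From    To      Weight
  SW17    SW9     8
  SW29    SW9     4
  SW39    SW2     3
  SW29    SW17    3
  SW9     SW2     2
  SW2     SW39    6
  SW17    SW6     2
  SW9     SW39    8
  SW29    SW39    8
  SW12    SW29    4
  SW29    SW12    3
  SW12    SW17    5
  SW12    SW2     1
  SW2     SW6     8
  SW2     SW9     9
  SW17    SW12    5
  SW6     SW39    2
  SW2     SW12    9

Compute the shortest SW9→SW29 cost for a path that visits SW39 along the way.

Shortest SW9→SW39: SW9 → SW39 = 8
Shortest SW39→SW29: SW39 → SW2 → SW12 → SW29 = 16
Total via SW39: 8 + 16 = 24.

24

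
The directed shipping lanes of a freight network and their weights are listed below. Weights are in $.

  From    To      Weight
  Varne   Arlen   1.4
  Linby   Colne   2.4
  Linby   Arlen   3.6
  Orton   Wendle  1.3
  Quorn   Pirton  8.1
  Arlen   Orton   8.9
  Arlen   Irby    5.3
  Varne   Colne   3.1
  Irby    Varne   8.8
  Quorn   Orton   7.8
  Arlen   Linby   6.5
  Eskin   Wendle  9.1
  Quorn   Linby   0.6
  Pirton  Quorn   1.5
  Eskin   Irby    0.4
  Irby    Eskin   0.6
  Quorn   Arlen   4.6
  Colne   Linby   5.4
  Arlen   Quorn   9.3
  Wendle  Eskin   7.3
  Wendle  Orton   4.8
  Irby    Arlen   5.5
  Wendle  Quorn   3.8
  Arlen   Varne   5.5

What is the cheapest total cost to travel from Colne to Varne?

Enumerating some paths:
Colne–Linby–Arlen–Irby–Varne: 5.4+3.6+5.3+8.8 = 23.1
Colne–Linby–Arlen–Varne: 5.4+3.6+5.5 = 14.5
Cheapest is Colne–Linby–Arlen–Varne at $14.5.

$14.5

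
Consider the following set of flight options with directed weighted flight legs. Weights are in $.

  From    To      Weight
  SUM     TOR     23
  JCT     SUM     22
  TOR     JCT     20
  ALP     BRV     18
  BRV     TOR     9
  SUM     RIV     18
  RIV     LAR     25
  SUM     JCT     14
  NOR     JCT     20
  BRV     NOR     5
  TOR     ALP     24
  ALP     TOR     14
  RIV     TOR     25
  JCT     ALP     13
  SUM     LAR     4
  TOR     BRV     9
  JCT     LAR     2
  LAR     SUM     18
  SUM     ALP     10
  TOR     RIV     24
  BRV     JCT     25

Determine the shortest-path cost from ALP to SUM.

Compare a few routes:
ALP → TOR → JCT → SUM: 14+20+22 = 56
ALP → TOR → JCT → LAR → SUM: 14+20+2+18 = 54
The minimum is $54 via ALP → TOR → JCT → LAR → SUM.

$54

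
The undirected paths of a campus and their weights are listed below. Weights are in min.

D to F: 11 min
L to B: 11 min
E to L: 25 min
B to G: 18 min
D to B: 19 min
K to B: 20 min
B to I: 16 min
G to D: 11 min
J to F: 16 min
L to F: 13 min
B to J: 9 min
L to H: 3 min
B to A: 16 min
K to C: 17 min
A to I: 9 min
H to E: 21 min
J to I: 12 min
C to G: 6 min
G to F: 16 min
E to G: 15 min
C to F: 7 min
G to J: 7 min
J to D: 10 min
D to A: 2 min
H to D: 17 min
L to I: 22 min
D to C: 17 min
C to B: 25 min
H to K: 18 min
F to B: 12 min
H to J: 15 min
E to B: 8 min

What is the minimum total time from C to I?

Running Dijkstra from C:
C: 0
G: 6  (via C)
F: 7  (via C)
J: 13  (via G)
D: 17  (via C)
K: 17  (via C)
A: 19  (via D)
B: 19  (via F)
L: 20  (via F)
E: 21  (via G)
H: 23  (via L)
I: 25  (via J)
Shortest route: C–G–J–I = 25 min.

25 min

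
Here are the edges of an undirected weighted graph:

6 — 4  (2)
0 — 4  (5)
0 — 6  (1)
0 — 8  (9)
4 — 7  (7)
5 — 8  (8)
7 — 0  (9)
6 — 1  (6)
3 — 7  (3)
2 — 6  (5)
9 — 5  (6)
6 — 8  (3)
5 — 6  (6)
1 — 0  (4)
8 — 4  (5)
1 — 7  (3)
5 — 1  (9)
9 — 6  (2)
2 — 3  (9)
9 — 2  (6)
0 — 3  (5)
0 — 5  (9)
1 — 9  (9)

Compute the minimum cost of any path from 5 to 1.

Running Dijkstra from 5:
5: 0
6: 6  (via 5)
9: 6  (via 5)
0: 7  (via 6)
4: 8  (via 6)
8: 8  (via 5)
1: 9  (via 5)
Shortest route: 5–1 = 9.

9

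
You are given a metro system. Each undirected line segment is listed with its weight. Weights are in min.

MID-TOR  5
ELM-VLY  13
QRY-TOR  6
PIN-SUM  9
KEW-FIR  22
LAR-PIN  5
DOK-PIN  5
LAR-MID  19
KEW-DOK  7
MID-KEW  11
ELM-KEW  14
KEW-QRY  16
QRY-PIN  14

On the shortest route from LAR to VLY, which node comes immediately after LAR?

Compare a few routes:
LAR–PIN–DOK–KEW–ELM–VLY: 5+5+7+14+13 = 44
LAR–MID–KEW–ELM–VLY: 19+11+14+13 = 57
LAR–PIN–QRY–KEW–ELM–VLY: 5+14+16+14+13 = 62
LAR–PIN–QRY–TOR–MID–KEW–ELM–VLY: 5+14+6+5+11+14+13 = 68
Cheapest is LAR–PIN–DOK–KEW–ELM–VLY at 44 min.
So from LAR the first move is to PIN.

PIN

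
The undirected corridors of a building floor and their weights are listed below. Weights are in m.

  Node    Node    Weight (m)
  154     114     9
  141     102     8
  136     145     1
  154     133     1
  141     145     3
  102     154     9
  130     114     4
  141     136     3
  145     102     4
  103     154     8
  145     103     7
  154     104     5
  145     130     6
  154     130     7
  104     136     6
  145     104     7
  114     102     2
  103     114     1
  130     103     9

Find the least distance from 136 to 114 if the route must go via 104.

Shortest 136→104: 136–104 = 6
Best 104 to 114: 104–145–102–114 costing 13
Total via 104: 6 + 13 = 19 m.

19 m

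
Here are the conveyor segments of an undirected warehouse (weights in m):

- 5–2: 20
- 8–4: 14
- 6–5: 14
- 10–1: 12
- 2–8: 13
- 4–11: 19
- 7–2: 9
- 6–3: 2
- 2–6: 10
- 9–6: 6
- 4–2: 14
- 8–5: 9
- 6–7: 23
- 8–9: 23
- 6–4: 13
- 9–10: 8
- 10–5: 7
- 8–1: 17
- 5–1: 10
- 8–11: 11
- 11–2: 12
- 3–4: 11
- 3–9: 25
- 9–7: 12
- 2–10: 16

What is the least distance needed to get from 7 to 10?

20 m

Candidate routes:
7 → 2 → 6 → 9 → 10: 9+10+6+8 = 33
7 → 9 → 10: 12+8 = 20
7 → 2 → 10: 9+16 = 25
The minimum is 20 m via 7 → 9 → 10.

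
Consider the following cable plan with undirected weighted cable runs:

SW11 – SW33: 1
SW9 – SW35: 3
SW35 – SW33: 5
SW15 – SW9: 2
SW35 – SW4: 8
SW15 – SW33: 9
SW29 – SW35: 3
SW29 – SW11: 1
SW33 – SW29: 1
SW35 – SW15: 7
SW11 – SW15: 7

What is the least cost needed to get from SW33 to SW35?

Running Dijkstra from SW33:
SW33: 0
SW29: 1  (via SW33)
SW11: 1  (via SW33)
SW35: 4  (via SW29)
Shortest route: SW33 → SW29 → SW35 = 4.

4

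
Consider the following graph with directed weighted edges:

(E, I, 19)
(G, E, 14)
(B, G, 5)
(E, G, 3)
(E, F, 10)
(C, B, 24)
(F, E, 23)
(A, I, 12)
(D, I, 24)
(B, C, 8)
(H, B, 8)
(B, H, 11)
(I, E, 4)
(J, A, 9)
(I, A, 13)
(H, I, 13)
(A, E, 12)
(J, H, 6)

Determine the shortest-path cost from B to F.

Running Dijkstra from B:
B: 0
G: 5  (via B)
C: 8  (via B)
H: 11  (via B)
E: 19  (via G)
I: 24  (via H)
F: 29  (via E)
Shortest route: B–G–E–F = 29.

29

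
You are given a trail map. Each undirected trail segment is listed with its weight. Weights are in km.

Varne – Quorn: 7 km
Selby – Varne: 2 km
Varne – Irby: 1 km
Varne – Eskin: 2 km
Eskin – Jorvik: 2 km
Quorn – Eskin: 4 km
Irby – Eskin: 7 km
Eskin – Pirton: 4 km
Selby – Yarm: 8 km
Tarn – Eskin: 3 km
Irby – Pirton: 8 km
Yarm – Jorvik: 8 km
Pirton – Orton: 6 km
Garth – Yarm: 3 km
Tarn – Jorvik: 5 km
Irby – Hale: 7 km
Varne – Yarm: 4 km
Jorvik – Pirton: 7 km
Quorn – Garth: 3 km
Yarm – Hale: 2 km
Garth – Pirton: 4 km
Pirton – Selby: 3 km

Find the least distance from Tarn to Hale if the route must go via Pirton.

Shortest Tarn→Pirton: Tarn–Eskin–Pirton = 7
Shortest Pirton→Hale: Pirton–Garth–Yarm–Hale = 9
Total via Pirton: 7 + 9 = 16 km.

16 km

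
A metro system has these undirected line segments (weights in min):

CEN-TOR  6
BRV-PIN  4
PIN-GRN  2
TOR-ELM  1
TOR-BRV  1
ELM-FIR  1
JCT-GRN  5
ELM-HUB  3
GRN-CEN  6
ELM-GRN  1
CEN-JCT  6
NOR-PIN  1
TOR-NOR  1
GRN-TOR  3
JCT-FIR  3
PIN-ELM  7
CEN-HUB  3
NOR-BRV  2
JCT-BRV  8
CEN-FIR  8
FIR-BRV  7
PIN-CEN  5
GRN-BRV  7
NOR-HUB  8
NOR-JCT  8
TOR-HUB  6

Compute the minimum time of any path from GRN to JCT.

5 min

Running Dijkstra from GRN:
GRN: 0
ELM: 1  (via GRN)
PIN: 2  (via GRN)
TOR: 2  (via ELM)
FIR: 2  (via ELM)
BRV: 3  (via TOR)
NOR: 3  (via PIN)
HUB: 4  (via ELM)
JCT: 5  (via GRN)
Shortest route: GRN–JCT = 5 min.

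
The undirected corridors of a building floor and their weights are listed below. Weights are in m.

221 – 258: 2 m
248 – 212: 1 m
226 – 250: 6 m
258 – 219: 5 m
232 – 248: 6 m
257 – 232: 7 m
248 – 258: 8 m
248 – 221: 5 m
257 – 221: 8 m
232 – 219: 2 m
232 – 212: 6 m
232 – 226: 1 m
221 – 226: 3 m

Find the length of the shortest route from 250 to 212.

13 m

Settle nodes by increasing distance from 250:
250: 0
226: 6  (via 250)
232: 7  (via 226)
221: 9  (via 226)
219: 9  (via 232)
258: 11  (via 221)
248: 13  (via 232)
212: 13  (via 232)
Shortest route: 250 → 226 → 232 → 212 = 13 m.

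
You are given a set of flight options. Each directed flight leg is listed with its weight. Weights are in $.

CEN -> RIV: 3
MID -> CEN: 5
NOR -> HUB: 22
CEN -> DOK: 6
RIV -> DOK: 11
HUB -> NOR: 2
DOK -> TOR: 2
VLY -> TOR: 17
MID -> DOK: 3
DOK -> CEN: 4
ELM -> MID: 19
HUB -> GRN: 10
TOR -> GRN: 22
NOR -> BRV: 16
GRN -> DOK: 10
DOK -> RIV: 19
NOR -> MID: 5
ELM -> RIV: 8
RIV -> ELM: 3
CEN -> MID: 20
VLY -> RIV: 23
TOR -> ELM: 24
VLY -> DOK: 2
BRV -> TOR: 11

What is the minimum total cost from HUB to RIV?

Settle nodes by increasing distance from HUB:
HUB: 0
NOR: 2  (via HUB)
MID: 7  (via NOR)
GRN: 10  (via HUB)
DOK: 10  (via MID)
TOR: 12  (via DOK)
CEN: 12  (via MID)
RIV: 15  (via CEN)
Shortest route: HUB → NOR → MID → CEN → RIV = $15.

$15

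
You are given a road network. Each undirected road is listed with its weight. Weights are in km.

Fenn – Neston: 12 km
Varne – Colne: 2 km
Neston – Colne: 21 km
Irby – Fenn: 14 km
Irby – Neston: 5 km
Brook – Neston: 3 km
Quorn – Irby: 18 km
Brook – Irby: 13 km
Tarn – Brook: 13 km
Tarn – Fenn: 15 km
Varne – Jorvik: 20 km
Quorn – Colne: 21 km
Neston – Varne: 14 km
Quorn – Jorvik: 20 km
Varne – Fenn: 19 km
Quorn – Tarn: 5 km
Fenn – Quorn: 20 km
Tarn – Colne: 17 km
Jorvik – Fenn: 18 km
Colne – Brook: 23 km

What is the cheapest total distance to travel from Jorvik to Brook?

33 km

Compare a few routes:
Jorvik - Quorn - Tarn - Brook: 20+5+13 = 38
Jorvik - Varne - Neston - Brook: 20+14+3 = 37
Jorvik - Fenn - Neston - Brook: 18+12+3 = 33
The minimum is 33 km via Jorvik - Fenn - Neston - Brook.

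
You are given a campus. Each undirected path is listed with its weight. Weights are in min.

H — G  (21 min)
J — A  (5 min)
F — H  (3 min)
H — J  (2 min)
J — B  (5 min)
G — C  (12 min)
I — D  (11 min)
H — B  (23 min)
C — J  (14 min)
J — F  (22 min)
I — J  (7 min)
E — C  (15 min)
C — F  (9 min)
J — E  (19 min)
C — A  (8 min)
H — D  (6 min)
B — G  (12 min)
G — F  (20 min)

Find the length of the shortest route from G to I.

24 min

Settle nodes by increasing distance from G:
G: 0
B: 12  (via G)
C: 12  (via G)
J: 17  (via B)
H: 19  (via J)
A: 20  (via C)
F: 20  (via G)
I: 24  (via J)
Shortest route: G–B–J–I = 24 min.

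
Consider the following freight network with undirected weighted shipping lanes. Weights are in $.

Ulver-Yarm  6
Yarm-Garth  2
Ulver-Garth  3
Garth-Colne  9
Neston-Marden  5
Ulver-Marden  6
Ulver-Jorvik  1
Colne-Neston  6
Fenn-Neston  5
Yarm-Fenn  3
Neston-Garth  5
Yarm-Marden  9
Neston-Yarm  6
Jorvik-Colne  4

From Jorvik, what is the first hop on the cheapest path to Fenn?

Compare a few routes:
Jorvik - Ulver - Garth - Yarm - Fenn: 1+3+2+3 = 9
Jorvik - Ulver - Garth - Neston - Fenn: 1+3+5+5 = 14
Jorvik - Ulver - Yarm - Fenn: 1+6+3 = 10
The minimum is $9 via Jorvik - Ulver - Garth - Yarm - Fenn.
So from Jorvik the first move is to Ulver.

Ulver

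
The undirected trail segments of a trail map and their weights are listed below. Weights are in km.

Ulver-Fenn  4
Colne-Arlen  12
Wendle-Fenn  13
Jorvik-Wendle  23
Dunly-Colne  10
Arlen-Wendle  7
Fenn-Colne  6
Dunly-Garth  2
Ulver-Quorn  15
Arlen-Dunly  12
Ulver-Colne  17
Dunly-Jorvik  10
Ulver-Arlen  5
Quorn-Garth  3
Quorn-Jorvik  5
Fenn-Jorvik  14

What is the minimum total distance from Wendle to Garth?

21 km

Candidate routes:
Wendle → Fenn → Colne → Dunly → Garth: 13+6+10+2 = 31
Wendle → Arlen → Ulver → Quorn → Garth: 7+5+15+3 = 30
Wendle → Arlen → Colne → Dunly → Garth: 7+12+10+2 = 31
Wendle → Arlen → Dunly → Garth: 7+12+2 = 21
Cheapest is Wendle → Arlen → Dunly → Garth at 21 km.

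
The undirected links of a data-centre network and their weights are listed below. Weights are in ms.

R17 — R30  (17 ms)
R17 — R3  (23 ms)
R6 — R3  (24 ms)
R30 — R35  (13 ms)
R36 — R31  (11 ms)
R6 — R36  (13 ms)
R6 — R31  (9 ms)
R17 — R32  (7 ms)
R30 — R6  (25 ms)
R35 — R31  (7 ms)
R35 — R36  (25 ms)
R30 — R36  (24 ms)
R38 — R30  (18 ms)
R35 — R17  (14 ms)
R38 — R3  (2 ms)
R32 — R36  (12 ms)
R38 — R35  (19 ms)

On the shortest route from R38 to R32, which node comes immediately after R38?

R3

Candidate routes:
R38 → R30 → R17 → R32: 18+17+7 = 42
R38 → R35 → R17 → R32: 19+14+7 = 40
R38 → R3 → R17 → R32: 2+23+7 = 32
Cheapest is R38 → R3 → R17 → R32 at 32 ms.
So from R38 the first move is to R3.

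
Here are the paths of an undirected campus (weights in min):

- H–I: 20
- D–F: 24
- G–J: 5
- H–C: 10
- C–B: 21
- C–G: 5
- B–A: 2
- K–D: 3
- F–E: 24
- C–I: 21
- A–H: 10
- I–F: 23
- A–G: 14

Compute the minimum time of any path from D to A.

Settle nodes by increasing distance from D:
D: 0
K: 3  (via D)
F: 24  (via D)
I: 47  (via F)
E: 48  (via F)
H: 67  (via I)
C: 68  (via I)
G: 73  (via C)
A: 77  (via H)
Shortest route: D–F–I–H–A = 77 min.

77 min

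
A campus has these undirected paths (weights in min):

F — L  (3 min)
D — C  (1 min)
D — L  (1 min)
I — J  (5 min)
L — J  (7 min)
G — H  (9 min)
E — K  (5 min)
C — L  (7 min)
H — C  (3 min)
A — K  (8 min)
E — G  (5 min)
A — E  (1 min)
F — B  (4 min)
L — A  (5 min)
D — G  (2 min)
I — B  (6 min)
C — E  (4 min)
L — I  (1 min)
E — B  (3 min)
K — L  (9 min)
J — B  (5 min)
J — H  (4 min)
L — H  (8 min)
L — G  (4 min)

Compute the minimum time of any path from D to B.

Enumerating some paths:
D - L - A - E - B: 1+5+1+3 = 10
D - L - I - B: 1+1+6 = 8
D - G - E - B: 2+5+3 = 10
The minimum is 8 min via D - L - I - B.

8 min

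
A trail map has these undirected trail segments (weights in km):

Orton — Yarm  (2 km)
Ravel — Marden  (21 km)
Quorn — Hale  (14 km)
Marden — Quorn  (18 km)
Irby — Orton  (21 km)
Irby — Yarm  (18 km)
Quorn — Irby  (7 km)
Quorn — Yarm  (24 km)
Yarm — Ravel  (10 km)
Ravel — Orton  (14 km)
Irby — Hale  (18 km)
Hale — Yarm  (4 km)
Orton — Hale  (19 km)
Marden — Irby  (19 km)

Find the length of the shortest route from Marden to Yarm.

31 km

Candidate routes:
Marden → Quorn → Hale → Yarm: 18+14+4 = 36
Marden → Ravel → Yarm: 21+10 = 31
The minimum is 31 km via Marden → Ravel → Yarm.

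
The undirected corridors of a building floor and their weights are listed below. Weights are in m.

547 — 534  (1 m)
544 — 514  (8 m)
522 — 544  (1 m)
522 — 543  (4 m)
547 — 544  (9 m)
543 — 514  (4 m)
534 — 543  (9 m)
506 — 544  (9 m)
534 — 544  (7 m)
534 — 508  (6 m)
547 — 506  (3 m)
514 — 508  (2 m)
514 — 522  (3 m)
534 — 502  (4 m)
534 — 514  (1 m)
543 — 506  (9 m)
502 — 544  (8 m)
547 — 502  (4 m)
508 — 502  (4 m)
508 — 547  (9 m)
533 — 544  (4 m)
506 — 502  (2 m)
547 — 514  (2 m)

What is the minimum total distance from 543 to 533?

Candidate routes:
543 → 522 → 544 → 533: 4+1+4 = 9
543 → 514 → 522 → 544 → 533: 4+3+1+4 = 12
Cheapest is 543 → 522 → 544 → 533 at 9 m.

9 m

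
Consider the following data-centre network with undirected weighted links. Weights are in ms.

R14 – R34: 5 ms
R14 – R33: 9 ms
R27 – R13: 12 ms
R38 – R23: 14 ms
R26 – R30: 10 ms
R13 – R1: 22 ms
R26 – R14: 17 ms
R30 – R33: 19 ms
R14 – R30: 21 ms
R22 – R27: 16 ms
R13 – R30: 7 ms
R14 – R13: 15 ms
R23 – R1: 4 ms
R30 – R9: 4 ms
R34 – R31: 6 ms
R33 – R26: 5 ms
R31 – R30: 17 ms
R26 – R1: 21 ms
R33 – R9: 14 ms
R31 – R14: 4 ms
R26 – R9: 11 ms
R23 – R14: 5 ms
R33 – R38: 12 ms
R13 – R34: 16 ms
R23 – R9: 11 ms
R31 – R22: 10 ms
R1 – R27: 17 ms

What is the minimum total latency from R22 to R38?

33 ms

Running Dijkstra from R22:
R22: 0
R31: 10  (via R22)
R14: 14  (via R31)
R34: 16  (via R31)
R27: 16  (via R22)
R23: 19  (via R14)
R1: 23  (via R23)
R33: 23  (via R14)
R30: 27  (via R31)
R26: 28  (via R33)
R13: 28  (via R27)
R9: 30  (via R23)
R38: 33  (via R23)
Shortest route: R22 → R31 → R14 → R23 → R38 = 33 ms.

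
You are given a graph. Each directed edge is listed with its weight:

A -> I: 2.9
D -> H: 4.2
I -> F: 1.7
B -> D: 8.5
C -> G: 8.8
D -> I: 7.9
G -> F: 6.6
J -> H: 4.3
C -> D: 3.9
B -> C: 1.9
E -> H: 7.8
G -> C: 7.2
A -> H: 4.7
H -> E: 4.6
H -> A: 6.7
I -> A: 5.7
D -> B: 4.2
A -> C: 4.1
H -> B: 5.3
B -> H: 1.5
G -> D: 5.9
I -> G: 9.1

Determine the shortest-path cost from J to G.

Compare a few routes:
J–H–A–I–G: 4.3+6.7+2.9+9.1 = 23
J–H–B–C–G: 4.3+5.3+1.9+8.8 = 20.3
J–H–B–C–D–I–G: 4.3+5.3+1.9+3.9+7.9+9.1 = 32.4
J–H–A–C–G: 4.3+6.7+4.1+8.8 = 23.9
Cheapest is J–H–B–C–G at 20.3.

20.3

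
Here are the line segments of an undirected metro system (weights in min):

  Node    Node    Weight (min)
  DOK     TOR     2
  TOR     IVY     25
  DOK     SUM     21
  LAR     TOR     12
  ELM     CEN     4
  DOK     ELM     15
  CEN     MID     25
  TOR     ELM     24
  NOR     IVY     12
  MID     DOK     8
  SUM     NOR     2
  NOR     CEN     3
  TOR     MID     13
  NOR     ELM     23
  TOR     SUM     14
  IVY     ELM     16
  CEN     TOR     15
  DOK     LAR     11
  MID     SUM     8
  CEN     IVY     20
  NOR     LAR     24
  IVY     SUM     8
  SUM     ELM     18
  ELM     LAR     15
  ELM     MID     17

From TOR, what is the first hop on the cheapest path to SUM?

SUM

Enumerating some paths:
TOR - SUM: 14 = 14
TOR - CEN - NOR - SUM: 15+3+2 = 20
TOR - DOK - MID - SUM: 2+8+8 = 18
Cheapest is TOR - SUM at 14 min.
So from TOR the first move is to SUM.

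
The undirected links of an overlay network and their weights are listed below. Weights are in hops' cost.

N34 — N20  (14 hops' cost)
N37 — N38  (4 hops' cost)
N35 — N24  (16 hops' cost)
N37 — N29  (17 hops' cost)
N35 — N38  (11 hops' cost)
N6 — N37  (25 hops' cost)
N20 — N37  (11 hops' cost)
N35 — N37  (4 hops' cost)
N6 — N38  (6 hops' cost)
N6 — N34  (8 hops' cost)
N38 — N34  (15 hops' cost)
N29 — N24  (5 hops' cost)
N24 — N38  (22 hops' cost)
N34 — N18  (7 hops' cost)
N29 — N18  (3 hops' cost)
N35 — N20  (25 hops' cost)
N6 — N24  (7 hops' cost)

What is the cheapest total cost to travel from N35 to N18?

Candidate routes:
N35 → N37 → N38 → N6 → N34 → N18: 4+4+6+8+7 = 29
N35 → N37 → N29 → N18: 4+17+3 = 24
Cheapest is N35 → N37 → N29 → N18 at 24 hops' cost.

24 hops' cost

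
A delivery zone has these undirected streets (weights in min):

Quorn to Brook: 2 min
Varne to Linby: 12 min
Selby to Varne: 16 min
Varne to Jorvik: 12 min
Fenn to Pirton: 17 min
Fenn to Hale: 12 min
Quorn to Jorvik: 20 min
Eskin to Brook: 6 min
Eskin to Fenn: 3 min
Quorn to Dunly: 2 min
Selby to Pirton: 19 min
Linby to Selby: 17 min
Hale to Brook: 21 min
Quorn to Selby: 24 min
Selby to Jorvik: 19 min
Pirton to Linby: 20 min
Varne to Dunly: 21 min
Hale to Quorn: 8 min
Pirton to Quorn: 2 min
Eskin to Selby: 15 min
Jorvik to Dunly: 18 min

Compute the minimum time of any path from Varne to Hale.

Candidate routes:
Varne–Jorvik–Dunly–Quorn–Hale: 12+18+2+8 = 40
Varne–Jorvik–Quorn–Hale: 12+20+8 = 40
Varne–Dunly–Quorn–Hale: 21+2+8 = 31
Cheapest is Varne–Dunly–Quorn–Hale at 31 min.

31 min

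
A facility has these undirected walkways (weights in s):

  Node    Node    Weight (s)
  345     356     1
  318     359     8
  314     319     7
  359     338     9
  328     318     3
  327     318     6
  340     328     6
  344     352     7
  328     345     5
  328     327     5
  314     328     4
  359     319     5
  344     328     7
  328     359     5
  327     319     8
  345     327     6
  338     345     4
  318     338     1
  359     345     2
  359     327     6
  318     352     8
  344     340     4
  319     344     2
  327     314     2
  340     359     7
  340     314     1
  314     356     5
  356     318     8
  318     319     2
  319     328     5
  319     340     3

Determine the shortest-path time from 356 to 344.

Compare a few routes:
356 - 318 - 319 - 344: 8+2+2 = 12
356 - 314 - 340 - 319 - 344: 5+1+3+2 = 11
356 - 314 - 340 - 344: 5+1+4 = 10
Cheapest is 356 - 314 - 340 - 344 at 10 s.

10 s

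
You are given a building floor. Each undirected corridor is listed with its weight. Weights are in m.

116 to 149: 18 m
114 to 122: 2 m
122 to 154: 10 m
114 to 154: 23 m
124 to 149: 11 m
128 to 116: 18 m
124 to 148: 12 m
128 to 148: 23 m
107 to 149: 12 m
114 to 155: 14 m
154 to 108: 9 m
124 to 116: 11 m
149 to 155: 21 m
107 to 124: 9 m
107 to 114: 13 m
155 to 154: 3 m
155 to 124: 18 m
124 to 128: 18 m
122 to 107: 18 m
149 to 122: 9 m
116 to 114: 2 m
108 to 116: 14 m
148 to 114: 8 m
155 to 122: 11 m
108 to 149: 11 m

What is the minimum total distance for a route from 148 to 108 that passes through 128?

55 m

Shortest 148→128: 148–128 = 23
Best 128 to 108: 128–116–108 costing 32
Total via 128: 23 + 32 = 55 m.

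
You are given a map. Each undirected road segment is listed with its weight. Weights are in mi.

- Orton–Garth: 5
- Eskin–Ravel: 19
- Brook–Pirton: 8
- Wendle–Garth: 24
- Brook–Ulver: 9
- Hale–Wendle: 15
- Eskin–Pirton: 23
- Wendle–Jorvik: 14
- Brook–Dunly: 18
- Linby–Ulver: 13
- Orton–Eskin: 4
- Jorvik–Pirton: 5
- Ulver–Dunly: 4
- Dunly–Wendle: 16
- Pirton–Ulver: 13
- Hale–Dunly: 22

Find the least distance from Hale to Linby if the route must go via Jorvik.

60 mi

Shortest Hale→Jorvik: Hale–Wendle–Jorvik = 29
Best Jorvik to Linby: Jorvik–Pirton–Ulver–Linby costing 31
Total via Jorvik: 29 + 31 = 60 mi.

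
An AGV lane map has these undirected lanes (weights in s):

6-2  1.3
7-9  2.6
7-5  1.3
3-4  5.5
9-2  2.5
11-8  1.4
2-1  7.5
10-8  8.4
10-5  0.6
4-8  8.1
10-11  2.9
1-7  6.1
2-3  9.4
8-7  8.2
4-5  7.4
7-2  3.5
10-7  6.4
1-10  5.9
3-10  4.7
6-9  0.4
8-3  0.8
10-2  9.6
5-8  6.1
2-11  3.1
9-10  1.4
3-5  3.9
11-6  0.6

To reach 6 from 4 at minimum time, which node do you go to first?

3

Enumerating some paths:
4–5–10–9–6: 7.4+0.6+1.4+0.4 = 9.8
4–3–8–11–6: 5.5+0.8+1.4+0.6 = 8.3
4–8–11–6: 8.1+1.4+0.6 = 10.1
4–5–10–11–6: 7.4+0.6+2.9+0.6 = 11.5
The minimum is 8.3 s via 4–3–8–11–6.
So from 4 the first move is to 3.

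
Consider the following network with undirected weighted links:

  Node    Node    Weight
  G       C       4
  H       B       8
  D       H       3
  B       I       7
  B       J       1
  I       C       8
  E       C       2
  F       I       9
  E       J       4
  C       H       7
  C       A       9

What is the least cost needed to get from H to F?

Candidate routes:
H → B → J → E → C → I → F: 8+1+4+2+8+9 = 32
H → C → E → J → B → I → F: 7+2+4+1+7+9 = 30
H → C → I → F: 7+8+9 = 24
Cheapest is H → C → I → F at 24.

24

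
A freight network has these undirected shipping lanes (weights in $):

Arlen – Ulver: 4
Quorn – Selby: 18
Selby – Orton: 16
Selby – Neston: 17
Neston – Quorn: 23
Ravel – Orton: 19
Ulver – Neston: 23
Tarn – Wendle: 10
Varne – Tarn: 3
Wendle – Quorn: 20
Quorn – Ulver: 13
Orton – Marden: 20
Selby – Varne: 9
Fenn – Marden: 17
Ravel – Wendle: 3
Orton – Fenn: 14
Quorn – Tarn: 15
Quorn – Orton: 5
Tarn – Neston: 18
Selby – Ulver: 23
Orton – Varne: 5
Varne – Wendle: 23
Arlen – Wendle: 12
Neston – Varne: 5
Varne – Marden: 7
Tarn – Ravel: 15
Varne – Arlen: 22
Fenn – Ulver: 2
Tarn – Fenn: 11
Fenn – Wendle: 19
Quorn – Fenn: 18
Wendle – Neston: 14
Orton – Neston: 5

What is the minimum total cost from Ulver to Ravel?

$19

Settle nodes by increasing distance from Ulver:
Ulver: 0
Fenn: 2  (via Ulver)
Arlen: 4  (via Ulver)
Tarn: 13  (via Fenn)
Quorn: 13  (via Ulver)
Orton: 16  (via Fenn)
Wendle: 16  (via Arlen)
Varne: 16  (via Tarn)
Ravel: 19  (via Wendle)
Shortest route: Ulver → Arlen → Wendle → Ravel = $19.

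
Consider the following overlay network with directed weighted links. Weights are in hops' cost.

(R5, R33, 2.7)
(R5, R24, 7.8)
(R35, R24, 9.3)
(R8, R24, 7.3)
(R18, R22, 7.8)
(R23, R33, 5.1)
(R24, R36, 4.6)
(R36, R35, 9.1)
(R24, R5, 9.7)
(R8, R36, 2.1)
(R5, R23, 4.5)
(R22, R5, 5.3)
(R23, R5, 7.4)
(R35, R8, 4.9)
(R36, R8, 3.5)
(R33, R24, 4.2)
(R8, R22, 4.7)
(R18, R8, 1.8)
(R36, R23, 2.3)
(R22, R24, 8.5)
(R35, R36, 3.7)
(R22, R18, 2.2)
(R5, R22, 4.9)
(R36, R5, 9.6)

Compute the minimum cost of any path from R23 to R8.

16.3 hops' cost

Settle nodes by increasing distance from R23:
R23: 0
R33: 5.1  (via R23)
R5: 7.4  (via R23)
R24: 9.3  (via R33)
R22: 12.3  (via R5)
R36: 13.9  (via R24)
R18: 14.5  (via R22)
R8: 16.3  (via R18)
Shortest route: R23 → R5 → R22 → R18 → R8 = 16.3 hops' cost.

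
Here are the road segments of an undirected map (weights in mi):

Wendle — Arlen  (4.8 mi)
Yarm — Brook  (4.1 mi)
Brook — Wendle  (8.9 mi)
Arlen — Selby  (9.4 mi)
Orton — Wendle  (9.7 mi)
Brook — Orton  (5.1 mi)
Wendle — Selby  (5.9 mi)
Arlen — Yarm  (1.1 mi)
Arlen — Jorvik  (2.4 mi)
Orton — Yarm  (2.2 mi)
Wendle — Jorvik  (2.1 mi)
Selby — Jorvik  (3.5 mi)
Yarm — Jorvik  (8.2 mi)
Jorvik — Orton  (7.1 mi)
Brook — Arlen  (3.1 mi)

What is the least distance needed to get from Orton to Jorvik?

5.7 mi

Shortest distances from Orton:
Orton: 0
Yarm: 2.2  (via Orton)
Arlen: 3.3  (via Yarm)
Brook: 5.1  (via Orton)
Jorvik: 5.7  (via Arlen)
Shortest route: Orton–Yarm–Arlen–Jorvik = 5.7 mi.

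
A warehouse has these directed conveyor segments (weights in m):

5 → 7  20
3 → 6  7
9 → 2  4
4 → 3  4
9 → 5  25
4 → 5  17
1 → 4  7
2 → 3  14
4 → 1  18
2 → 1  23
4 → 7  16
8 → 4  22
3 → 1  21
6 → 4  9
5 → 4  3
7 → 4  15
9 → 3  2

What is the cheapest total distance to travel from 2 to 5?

47 m

Compare a few routes:
2–3–1–4–5: 14+21+7+17 = 59
2–3–6–4–5: 14+7+9+17 = 47
The minimum is 47 m via 2–3–6–4–5.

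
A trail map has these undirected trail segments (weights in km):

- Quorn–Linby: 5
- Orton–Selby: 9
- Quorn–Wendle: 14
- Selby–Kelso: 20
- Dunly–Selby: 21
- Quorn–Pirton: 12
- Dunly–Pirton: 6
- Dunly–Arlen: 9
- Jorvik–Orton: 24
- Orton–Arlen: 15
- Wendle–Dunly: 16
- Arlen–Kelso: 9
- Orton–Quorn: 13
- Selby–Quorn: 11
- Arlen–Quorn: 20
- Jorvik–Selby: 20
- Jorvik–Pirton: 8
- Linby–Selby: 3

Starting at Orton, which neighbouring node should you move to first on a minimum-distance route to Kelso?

Arlen

Compare a few routes:
Orton - Arlen - Kelso: 15+9 = 24
Orton - Quorn - Linby - Selby - Kelso: 13+5+3+20 = 41
Orton - Selby - Kelso: 9+20 = 29
Orton - Quorn - Arlen - Kelso: 13+20+9 = 42
The minimum is 24 km via Orton - Arlen - Kelso.
So from Orton the first move is to Arlen.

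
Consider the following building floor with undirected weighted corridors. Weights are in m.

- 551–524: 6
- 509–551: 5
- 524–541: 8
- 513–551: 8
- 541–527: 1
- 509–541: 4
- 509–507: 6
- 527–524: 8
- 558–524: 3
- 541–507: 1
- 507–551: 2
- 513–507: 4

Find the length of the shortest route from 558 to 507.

Settle nodes by increasing distance from 558:
558: 0
524: 3  (via 558)
551: 9  (via 524)
541: 11  (via 524)
527: 11  (via 524)
507: 11  (via 551)
Shortest route: 558–524–551–507 = 11 m.

11 m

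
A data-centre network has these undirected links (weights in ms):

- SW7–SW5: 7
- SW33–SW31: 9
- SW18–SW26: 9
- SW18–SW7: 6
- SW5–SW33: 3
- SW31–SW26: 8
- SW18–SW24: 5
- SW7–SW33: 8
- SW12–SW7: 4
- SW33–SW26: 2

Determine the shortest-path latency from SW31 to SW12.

21 ms

Enumerating some paths:
SW31 - SW33 - SW5 - SW7 - SW12: 9+3+7+4 = 23
SW31 - SW33 - SW7 - SW12: 9+8+4 = 21
SW31 - SW26 - SW33 - SW7 - SW12: 8+2+8+4 = 22
The minimum is 21 ms via SW31 - SW33 - SW7 - SW12.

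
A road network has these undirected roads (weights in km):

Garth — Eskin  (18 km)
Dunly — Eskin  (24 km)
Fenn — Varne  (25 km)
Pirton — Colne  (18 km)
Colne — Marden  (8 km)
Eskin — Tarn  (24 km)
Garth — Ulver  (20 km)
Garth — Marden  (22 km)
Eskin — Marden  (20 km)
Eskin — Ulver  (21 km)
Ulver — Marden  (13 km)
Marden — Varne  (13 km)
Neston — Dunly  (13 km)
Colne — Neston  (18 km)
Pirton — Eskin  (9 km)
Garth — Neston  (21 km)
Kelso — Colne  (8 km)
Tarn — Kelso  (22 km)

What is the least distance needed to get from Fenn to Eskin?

Shortest distances from Fenn:
Fenn: 0
Varne: 25  (via Fenn)
Marden: 38  (via Varne)
Colne: 46  (via Marden)
Ulver: 51  (via Marden)
Kelso: 54  (via Colne)
Eskin: 58  (via Marden)
Shortest route: Fenn–Varne–Marden–Eskin = 58 km.

58 km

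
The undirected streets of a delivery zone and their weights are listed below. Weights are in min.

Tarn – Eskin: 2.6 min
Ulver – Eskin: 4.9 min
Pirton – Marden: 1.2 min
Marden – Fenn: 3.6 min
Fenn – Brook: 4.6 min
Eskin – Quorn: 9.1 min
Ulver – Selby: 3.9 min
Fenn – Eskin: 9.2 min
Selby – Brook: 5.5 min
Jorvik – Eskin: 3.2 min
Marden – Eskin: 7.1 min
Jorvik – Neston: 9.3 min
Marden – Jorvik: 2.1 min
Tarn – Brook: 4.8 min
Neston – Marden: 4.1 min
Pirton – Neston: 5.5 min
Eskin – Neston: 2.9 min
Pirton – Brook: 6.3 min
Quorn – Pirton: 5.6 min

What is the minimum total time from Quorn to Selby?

17.4 min

Settle nodes by increasing distance from Quorn:
Quorn: 0
Pirton: 5.6  (via Quorn)
Marden: 6.8  (via Pirton)
Jorvik: 8.9  (via Marden)
Eskin: 9.1  (via Quorn)
Fenn: 10.4  (via Marden)
Neston: 10.9  (via Marden)
Tarn: 11.7  (via Eskin)
Brook: 11.9  (via Pirton)
Ulver: 14  (via Eskin)
Selby: 17.4  (via Brook)
Shortest route: Quorn–Pirton–Brook–Selby = 17.4 min.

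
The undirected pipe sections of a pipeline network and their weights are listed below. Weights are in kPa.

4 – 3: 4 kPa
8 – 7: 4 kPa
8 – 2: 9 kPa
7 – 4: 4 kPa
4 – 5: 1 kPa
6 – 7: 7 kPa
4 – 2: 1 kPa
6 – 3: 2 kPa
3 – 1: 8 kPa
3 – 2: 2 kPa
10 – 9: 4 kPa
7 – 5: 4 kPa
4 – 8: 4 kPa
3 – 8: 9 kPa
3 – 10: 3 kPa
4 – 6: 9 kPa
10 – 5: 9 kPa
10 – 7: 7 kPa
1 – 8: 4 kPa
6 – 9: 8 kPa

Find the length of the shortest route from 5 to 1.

9 kPa

Shortest distances from 5:
5: 0
4: 1  (via 5)
2: 2  (via 4)
3: 4  (via 2)
7: 4  (via 5)
8: 5  (via 4)
6: 6  (via 3)
10: 7  (via 3)
1: 9  (via 8)
Shortest route: 5–4–8–1 = 9 kPa.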